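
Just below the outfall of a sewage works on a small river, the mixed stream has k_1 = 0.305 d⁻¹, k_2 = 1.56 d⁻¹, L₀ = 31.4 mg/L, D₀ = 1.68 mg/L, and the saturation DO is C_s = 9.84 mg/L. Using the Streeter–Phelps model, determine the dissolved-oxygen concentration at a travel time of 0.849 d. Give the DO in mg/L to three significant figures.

DO ≈ 5.53 mg/L

k_1 L₀/(k_2−k_1) = 0.305×31.4/(1.56−0.305) = 9.577/1.255 = 7.631 mg/L.
e^(−k_1 t) = e^(−0.305×0.8490) = 0.7719; e^(−k_2 t) = e^(−1.56×0.8490) = 0.2660.
D = 7.631 × (0.7719 − 0.2660) + 1.68 × 0.2660 = 3.861 + 0.4468 = 4.307 mg/L.
DO = C_s − D = 9.84 − 4.307 = 5.533 mg/L.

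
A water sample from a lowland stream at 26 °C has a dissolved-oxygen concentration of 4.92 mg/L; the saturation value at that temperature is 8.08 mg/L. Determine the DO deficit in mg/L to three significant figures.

D ≈ 3.16 mg/L

D = C_s − C = 8.08 − 4.92 = 3.16 mg/L.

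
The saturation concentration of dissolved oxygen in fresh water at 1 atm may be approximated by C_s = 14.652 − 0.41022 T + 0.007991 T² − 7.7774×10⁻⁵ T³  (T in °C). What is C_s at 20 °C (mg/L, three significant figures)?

C_s ≈ 9.02 mg/L

C_s = 14.652 − 0.41022×20 + 0.007991×20² − 7.7774×10⁻⁵×20³ = 9.022 mg/L.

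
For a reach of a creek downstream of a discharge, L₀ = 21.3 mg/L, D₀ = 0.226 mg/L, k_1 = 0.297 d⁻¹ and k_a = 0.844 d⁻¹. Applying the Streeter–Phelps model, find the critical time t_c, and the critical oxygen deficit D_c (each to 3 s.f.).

t_c = [1/(k_a−k_1)] ln[(k_a/k_1)(1 − D₀(k_a−k_1)/(k_1 L₀))]
= [1/(0.844−0.297)] ln[(0.844/0.297)(1 − 0.226×0.5470/(0.297×21.3))]
= (1/0.5470) ln[2.842 × 0.9805] = 1.828 × ln(2.786) = 1.828 × 1.025 = 1.873 d.
D_c = (k_1/k_a) L₀ e^(−k_1 t_c) = (0.297/0.844) × 21.3 × e^(−0.297×1.873) = 0.3519 × 21.3 × 0.5733 = 4.297 mg/L.

t_c ≈ 1.87 d; D_c ≈ 4.30 mg/L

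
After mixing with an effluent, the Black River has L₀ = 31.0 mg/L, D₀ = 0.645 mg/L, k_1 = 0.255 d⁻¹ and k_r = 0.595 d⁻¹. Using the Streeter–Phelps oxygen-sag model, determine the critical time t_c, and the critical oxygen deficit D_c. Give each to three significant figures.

t_c ≈ 2.41 d; D_c ≈ 7.19 mg/L

t_c = [1/(k_r−k_1)] ln[(k_r/k_1)(1 − D₀(k_r−k_1)/(k_1 L₀))]
= [1/(0.595−0.255)] ln[(0.595/0.255)(1 − 0.645×0.3400/(0.255×31.0))]
= (1/0.3400) ln[2.333 × 0.9723] = 2.941 × ln(2.269) = 2.941 × 0.8192 = 2.409 d.
D_c = (k_1/k_r) L₀ e^(−k_1 t_c) = (0.255/0.595) × 31.0 × e^(−0.255×2.409) = 0.4286 × 31.0 × 0.5410 = 7.187 mg/L.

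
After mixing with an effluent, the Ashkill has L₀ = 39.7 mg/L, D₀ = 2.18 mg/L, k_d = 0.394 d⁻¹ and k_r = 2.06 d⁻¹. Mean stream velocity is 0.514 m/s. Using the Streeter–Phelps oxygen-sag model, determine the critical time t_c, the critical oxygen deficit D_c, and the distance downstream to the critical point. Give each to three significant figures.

t_c = [1/(k_r−k_d)] ln[(k_r/k_d)(1 − D₀(k_r−k_d)/(k_d L₀))]
= [1/(2.06−0.394)] ln[(2.06/0.394)(1 − 2.18×1.666/(0.394×39.7))]
= (1/1.666) ln[5.228 × 0.7678] = 0.6002 × ln(4.014) = 0.6002 × 1.390 = 0.8343 d.
L(t_c) = L₀ e^(−k_d t_c) = 39.7 × 0.7199 = 28.58 mg/L, and at the critical point k_r D_c = k_d L, so D_c = (0.394/2.06) × 28.58 = 5.466 mg/L.
x_c = v t_c = 0.514 m/s × 0.8343 d × 86400 s/d = 37050 m ≈ 37.0 km.

t_c ≈ 0.834 d; D_c ≈ 5.47 mg/L; x_c ≈ 37.0 km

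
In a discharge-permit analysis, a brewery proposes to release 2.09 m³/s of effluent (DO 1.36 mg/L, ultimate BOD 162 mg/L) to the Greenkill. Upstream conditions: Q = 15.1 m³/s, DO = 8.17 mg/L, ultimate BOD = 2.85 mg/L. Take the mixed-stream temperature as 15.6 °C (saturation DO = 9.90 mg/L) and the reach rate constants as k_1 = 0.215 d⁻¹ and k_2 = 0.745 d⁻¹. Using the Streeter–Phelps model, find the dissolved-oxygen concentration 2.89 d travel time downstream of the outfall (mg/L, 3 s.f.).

DO ≈ 5.81 mg/L

Mixed DO = (15.1×8.17 + 2.09×1.36)/(15.1+2.09) = 126.2/17.19 = 7.342 mg/L.
Mixed L₀ = (15.1×2.85 + 2.09×162)/(17.19) = 381.6/17.19 = 22.20 mg/L.
Initial deficit D₀ = C_s − DO₀ = 9.90 − 7.342 = 2.558 mg/L.
D(2.89) = [0.215×22.20/(0.745−0.215)](e^(−0.215×2.89) − e^(−0.745×2.89)) + 2.558 e^(−0.745×2.89)
= 9.006 × (0.5372 − 0.1161) + 2.558 × 0.1161 = 4.089 mg/L.
DO = 9.90 − 4.089 = 5.811 mg/L.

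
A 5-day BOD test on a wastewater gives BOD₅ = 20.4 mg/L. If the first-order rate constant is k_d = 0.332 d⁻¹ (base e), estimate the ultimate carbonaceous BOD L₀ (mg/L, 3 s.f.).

L₀ ≈ 25.2 mg/L

BOD₅ = L₀(1 − e^(−5k_d)) ⇒ L₀ = BOD₅ / (1 − e^(−5×0.332))
= 20.4 / (1 − 0.1901) = 20.4 / 0.8099 = 25.19 mg/L.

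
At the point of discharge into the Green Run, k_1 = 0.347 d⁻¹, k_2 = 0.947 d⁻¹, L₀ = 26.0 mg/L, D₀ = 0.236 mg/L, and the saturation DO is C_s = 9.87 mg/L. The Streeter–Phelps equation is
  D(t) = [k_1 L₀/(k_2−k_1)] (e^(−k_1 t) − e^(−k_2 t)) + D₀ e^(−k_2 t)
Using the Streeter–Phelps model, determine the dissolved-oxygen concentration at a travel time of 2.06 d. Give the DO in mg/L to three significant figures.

k_1 L₀/(k_2−k_1) = 0.347×26.0/(0.947−0.347) = 9.022/0.6000 = 15.04 mg/L.
e^(−k_1 t) = e^(−0.347×2.060) = 0.4893; e^(−k_2 t) = e^(−0.947×2.060) = 0.1422.
D = 15.04 × (0.4893 − 0.1422) + 0.236 × 0.1422 = 5.220 + 0.03355 = 5.253 mg/L.
DO = C_s − D = 9.87 − 5.253 = 4.617 mg/L.

DO ≈ 4.62 mg/L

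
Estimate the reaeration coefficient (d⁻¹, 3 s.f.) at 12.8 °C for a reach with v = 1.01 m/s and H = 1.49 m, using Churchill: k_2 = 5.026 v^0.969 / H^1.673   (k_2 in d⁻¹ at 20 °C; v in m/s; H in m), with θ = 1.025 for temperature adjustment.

k_2(20) = 5.026 × 1.01^0.969 / 1.49^1.673 = 5.026 × 1.010 / 1.949 = 2.604 d⁻¹.
k_2(12.8) = 2.604 × 1.025^(12.8−20) = 2.604 × 0.8371 = 2.180 d⁻¹.

k_2 ≈ 2.18 d⁻¹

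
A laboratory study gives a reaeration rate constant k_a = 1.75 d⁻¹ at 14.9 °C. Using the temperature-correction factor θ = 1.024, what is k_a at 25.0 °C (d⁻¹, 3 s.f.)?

k_a ≈ 2.22 d⁻¹

k_a(T₂) = k_a(T₁) · θ^(T₂−T₁) = 1.75 × 1.024^(25.0−14.9)
= 1.75 × 1.024^10.1 = 1.75 × 1.271 = 2.224 d⁻¹.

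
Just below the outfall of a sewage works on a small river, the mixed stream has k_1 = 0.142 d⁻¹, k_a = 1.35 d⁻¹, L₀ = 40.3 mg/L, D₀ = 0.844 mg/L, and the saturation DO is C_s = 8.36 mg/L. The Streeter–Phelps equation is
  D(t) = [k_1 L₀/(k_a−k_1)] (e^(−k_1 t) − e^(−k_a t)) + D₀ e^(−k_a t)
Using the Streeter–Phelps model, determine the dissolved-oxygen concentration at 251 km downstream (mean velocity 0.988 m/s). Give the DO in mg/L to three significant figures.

DO ≈ 5.31 mg/L

Travel time t = x/v = 251 km / (0.988 m/s) = 251000 m / 0.988 m/s = 254000 s = 2.940 d.
k_1 L₀/(k_a−k_1) = 0.142×40.3/(1.35−0.142) = 5.723/1.208 = 4.737 mg/L.
e^(−k_1 t) = e^(−0.142×2.940) = 0.6587; e^(−k_a t) = e^(−1.35×2.940) = 0.01888.
D = 4.737 × (0.6587 − 0.01888) + 0.844 × 0.01888 = 3.031 + 0.01594 = 3.047 mg/L.
DO = C_s − D = 8.36 − 3.047 = 5.313 mg/L.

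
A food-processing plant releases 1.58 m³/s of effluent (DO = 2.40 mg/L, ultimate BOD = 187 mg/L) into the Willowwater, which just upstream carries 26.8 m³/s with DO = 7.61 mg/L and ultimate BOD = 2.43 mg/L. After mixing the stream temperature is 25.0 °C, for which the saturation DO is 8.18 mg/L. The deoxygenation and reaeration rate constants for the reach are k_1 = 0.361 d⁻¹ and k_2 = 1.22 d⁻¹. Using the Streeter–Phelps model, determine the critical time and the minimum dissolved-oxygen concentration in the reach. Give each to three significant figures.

Mixed DO = (26.8×7.61 + 1.58×2.40)/(26.8+1.58) = 207.7/28.38 = 7.320 mg/L.
Mixed L₀ = (26.8×2.43 + 1.58×187)/(28.38) = 360.6/28.38 = 12.71 mg/L.
Initial deficit D₀ = C_s − DO₀ = 8.18 − 7.320 = 0.8601 mg/L.
t_c = (1/0.8590) ln[(1.22/0.361)(1 − 0.8601×0.8590/(0.361×12.71))] = 1.164 × ln(2.835) = 1.213 d.
D_c = (0.361/1.22) × 12.71 × e^(−0.361×1.213) = 0.2959 × 12.71 × 0.6454 = 2.426 mg/L.
Minimum DO = 8.18 − 2.426 = 5.754 mg/L.

t_c ≈ 1.21 d; minimum DO ≈ 5.75 mg/L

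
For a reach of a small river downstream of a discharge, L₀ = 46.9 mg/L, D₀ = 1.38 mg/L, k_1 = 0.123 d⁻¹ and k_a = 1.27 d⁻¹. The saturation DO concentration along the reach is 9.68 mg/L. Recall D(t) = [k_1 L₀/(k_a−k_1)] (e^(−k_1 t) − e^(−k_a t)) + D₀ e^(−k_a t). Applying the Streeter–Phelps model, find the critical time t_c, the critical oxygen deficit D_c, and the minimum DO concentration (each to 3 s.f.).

t_c ≈ 1.76 d; D_c ≈ 3.66 mg/L; min DO ≈ 6.02 mg/L

At the critical point dD/dt = 0, so k_1 L₀ e^(−k_1 t) = k_a D. Substituting D(t) from the Streeter–Phelps equation and solving for t gives
t_c = ln[(k_a/k_1)(1 − D₀(k_a−k_1)/(k_1 L₀))] / (k_a−k_1).
Here k_a−k_1 = 1.147 d⁻¹ and 1 − D₀(k_a−k_1)/(k_1 L₀) = 1 − 1.38×1.147/(0.123×46.9) = 0.7256, so
t_c = ln(10.33 × 0.7256) / 1.147 = 2.014 / 1.147 = 1.756 d.
D_c = (k_1/k_a) L₀ e^(−k_1 t_c) = (0.123/1.27) × 46.9 × e^(−0.123×1.756) = 0.09685 × 46.9 × 0.8058 = 3.660 mg/L.
Minimum DO = C_s − D_c = 9.68 − 3.660 = 6.020 mg/L.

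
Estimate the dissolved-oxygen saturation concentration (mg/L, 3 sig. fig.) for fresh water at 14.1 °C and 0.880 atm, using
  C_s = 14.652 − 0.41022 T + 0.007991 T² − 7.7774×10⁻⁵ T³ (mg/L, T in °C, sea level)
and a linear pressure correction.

C_s ≈ 9.01 mg/L

At sea level: C_s = 14.652 − 0.41022×14.1 + 0.007991×14.1² − 7.7774×10⁻⁵×14.1³ = 10.24 mg/L.
Pressure correction: C_s' = 10.24 × 0.880 = 9.010 mg/L.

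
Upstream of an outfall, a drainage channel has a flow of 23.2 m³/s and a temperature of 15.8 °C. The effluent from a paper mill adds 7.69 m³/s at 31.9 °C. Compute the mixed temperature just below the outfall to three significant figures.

19.8 °C

Flow-weighted mixing: C = (Q_r C_r + Q_w C_w)/(Q_r + Q_w)
= (23.2×15.8 + 7.69×31.9)/(23.2 + 7.69) = 611.9/30.89 = 19.81 °C.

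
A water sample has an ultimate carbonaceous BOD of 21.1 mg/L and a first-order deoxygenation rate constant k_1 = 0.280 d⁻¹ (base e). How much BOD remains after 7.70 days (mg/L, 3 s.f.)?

L ≈ 2.44 mg/L

L_t = L₀ e^(−k_1 t) = 21.1 × e^(−0.280×7.70) = 21.1 × 0.1158 = 2.443 mg/L.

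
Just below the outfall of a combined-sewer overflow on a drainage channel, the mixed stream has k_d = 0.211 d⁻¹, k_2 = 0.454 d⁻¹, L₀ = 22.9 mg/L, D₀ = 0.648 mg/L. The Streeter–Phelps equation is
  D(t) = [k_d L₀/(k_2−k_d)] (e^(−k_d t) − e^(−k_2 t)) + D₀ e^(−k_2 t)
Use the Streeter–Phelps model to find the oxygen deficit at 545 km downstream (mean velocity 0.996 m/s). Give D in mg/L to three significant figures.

Travel time t = x/v = 545 km / (0.996 m/s) = 545000 m / 0.996 m/s = 547200 s = 6.333 d.
k_d L₀/(k_2−k_d) = 0.211×22.9/(0.454−0.211) = 4.832/0.2430 = 19.88 mg/L.
e^(−k_d t) = e^(−0.211×6.333) = 0.2628; e^(−k_2 t) = e^(−0.454×6.333) = 0.05640.
D = 19.88 × (0.2628 − 0.05640) + 0.648 × 0.05640 = 4.104 + 0.03655 = 4.141 mg/L.

D ≈ 4.14 mg/L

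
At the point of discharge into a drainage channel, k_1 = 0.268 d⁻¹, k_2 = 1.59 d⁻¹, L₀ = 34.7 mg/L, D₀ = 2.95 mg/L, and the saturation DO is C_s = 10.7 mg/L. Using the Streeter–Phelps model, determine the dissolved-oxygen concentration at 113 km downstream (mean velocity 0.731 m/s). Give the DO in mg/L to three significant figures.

Travel time t = x/v = 113 km / (0.731 m/s) = 113000 m / 0.731 m/s = 154600 s = 1.789 d.
k_1 L₀/(k_2−k_1) = 0.268×34.7/(1.59−0.268) = 9.300/1.322 = 7.034 mg/L.
e^(−k_1 t) = e^(−0.268×1.789) = 0.6191; e^(−k_2 t) = e^(−1.59×1.789) = 0.05815.
D = 7.034 × (0.6191 − 0.05815) + 2.95 × 0.05815 = 3.946 + 0.1715 = 4.118 mg/L.
DO = C_s − D = 10.7 − 4.118 = 6.582 mg/L.

DO ≈ 6.58 mg/L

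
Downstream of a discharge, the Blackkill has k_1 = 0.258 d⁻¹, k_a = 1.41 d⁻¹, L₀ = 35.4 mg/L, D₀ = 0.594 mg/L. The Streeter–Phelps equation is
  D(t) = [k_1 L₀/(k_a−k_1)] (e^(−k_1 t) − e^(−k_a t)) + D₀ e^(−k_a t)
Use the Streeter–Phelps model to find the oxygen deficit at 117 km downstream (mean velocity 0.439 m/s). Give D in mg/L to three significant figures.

D ≈ 3.48 mg/L

Travel time t = x/v = 117 km / (0.439 m/s) = 117000 m / 0.439 m/s = 266500 s = 3.085 d.
k_1 L₀/(k_a−k_1) = 0.258×35.4/(1.41−0.258) = 9.133/1.152 = 7.928 mg/L.
e^(−k_1 t) = e^(−0.258×3.085) = 0.4512; e^(−k_a t) = e^(−1.41×3.085) = 0.01291.
D = 7.928 × (0.4512 − 0.01291) + 0.594 × 0.01291 = 3.475 + 0.007671 = 3.482 mg/L.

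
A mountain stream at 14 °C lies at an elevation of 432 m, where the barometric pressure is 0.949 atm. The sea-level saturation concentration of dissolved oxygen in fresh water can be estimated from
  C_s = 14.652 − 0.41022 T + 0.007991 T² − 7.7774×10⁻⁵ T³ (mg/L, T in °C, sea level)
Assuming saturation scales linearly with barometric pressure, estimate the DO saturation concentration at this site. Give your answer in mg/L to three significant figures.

At sea level: C_s = 14.652 − 0.41022×14 + 0.007991×14² − 7.7774×10⁻⁵×14³ = 10.26 mg/L.
Pressure correction: C_s' = 10.26 × 0.949 = 9.738 mg/L.

C_s ≈ 9.74 mg/L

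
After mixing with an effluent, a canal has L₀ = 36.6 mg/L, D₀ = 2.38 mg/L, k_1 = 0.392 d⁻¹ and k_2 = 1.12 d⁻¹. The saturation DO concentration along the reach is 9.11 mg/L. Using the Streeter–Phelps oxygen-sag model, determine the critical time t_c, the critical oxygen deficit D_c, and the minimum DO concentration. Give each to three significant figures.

t_c ≈ 1.27 d; D_c ≈ 7.80 mg/L; min DO ≈ 1.31 mg/L

At the critical point dD/dt = 0, so k_1 L₀ e^(−k_1 t) = k_2 D. Substituting D(t) from the Streeter–Phelps equation and solving for t gives
t_c = ln[(k_2/k_1)(1 − D₀(k_2−k_1)/(k_1 L₀))] / (k_2−k_1).
Here k_2−k_1 = 0.7280 d⁻¹ and 1 − D₀(k_2−k_1)/(k_1 L₀) = 1 − 2.38×0.7280/(0.392×36.6) = 0.8792, so
t_c = ln(2.857 × 0.8792) / 0.7280 = 0.9211 / 0.7280 = 1.265 d.
L(t_c) = L₀ e^(−k_1 t_c) = 36.6 × 0.6090 = 22.29 mg/L, and at the critical point k_2 D_c = k_1 L, so D_c = (0.392/1.12) × 22.29 = 7.801 mg/L.
Minimum DO = C_s − D_c = 9.11 − 7.801 = 1.309 mg/L.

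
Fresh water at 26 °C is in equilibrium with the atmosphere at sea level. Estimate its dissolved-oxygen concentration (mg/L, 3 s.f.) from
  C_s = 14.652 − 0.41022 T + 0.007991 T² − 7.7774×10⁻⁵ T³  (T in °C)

C_s ≈ 8.02 mg/L

C_s = 14.652 − 0.41022×26 + 0.007991×26² − 7.7774×10⁻⁵×26³ = 8.021 mg/L.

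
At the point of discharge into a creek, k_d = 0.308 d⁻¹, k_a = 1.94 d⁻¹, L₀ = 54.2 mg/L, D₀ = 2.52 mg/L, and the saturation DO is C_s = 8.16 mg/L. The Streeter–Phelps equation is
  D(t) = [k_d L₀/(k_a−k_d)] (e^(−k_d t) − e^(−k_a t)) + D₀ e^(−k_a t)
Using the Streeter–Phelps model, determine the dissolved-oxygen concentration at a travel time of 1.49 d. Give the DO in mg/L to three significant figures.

DO ≈ 2.12 mg/L

k_d L₀/(k_a−k_d) = 0.308×54.2/(1.94−0.308) = 16.69/1.632 = 10.23 mg/L.
e^(−k_d t) = e^(−0.308×1.490) = 0.6320; e^(−k_a t) = e^(−1.94×1.490) = 0.05554.
D = 10.23 × (0.6320 − 0.05554) + 2.52 × 0.05554 = 5.896 + 0.1400 = 6.036 mg/L.
DO = C_s − D = 8.16 − 6.036 = 2.124 mg/L.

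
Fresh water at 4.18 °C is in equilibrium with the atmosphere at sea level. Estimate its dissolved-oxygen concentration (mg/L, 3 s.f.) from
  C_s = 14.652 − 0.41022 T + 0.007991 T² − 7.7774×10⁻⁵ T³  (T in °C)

C_s ≈ 13.1 mg/L

C_s = 14.652 − 0.41022×4.18 + 0.007991×4.18² − 7.7774×10⁻⁵×4.18³ = 13.07 mg/L.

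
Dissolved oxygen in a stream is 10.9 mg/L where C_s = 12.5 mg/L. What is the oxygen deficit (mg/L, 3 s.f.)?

D ≈ 1.60 mg/L

D = C_s − C = 12.5 − 10.9 = 1.60 mg/L.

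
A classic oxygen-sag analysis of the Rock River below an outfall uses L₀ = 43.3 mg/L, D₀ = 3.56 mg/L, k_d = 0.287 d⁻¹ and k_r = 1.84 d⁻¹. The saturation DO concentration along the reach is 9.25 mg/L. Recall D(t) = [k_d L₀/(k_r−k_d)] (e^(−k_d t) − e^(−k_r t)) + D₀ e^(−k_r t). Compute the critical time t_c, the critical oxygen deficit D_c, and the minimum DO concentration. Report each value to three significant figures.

t_c = [1/(k_r−k_d)] ln[(k_r/k_d)(1 − D₀(k_r−k_d)/(k_d L₀))]
= [1/(1.84−0.287)] ln[(1.84/0.287)(1 − 3.56×1.553/(0.287×43.3))]
= (1/1.553) ln[6.411 × 0.5551] = 0.6439 × ln(3.559) = 0.6439 × 1.269 = 0.8174 d.
L(t_c) = L₀ e^(−k_d t_c) = 43.3 × 0.7909 = 34.25 mg/L, and at the critical point k_r D_c = k_d L, so D_c = (0.287/1.84) × 34.25 = 5.342 mg/L.
Minimum DO = C_s − D_c = 9.25 − 5.342 = 3.908 mg/L.

t_c ≈ 0.817 d; D_c ≈ 5.34 mg/L; min DO ≈ 3.91 mg/L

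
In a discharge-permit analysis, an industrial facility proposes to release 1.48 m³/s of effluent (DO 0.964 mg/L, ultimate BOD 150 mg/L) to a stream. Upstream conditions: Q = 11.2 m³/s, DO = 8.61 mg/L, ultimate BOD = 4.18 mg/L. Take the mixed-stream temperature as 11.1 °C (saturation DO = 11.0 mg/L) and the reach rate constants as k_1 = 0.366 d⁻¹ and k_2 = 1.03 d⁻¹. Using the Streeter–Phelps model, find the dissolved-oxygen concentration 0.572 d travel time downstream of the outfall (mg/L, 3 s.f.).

Mixed DO = (11.2×8.61 + 1.48×0.964)/(11.2+1.48) = 97.86/12.68 = 7.718 mg/L.
Mixed L₀ = (11.2×4.18 + 1.48×150)/(12.68) = 268.8/12.68 = 21.20 mg/L.
Initial deficit D₀ = C_s − DO₀ = 11.0 − 7.718 = 3.282 mg/L.
D(0.572) = [0.366×21.20/(1.03−0.366)](e^(−0.366×0.572) − e^(−1.03×0.572)) + 3.282 e^(−1.03×0.572)
= 11.69 × (0.8111 − 0.5548) + 3.282 × 0.5548 = 4.816 mg/L.
DO = 11.0 − 4.816 = 6.184 mg/L.

DO ≈ 6.18 mg/L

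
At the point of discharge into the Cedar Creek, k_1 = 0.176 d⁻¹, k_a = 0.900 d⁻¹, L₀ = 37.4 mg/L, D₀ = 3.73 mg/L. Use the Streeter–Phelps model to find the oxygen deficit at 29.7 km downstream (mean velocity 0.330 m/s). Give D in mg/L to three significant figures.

D ≈ 5.47 mg/L

Travel time t = x/v = 29.7 km / (0.330 m/s) = 29700 m / 0.330 m/s = 90000 s = 1.042 d.
k_1 L₀/(k_a−k_1) = 0.176×37.4/(0.900−0.176) = 6.582/0.7240 = 9.092 mg/L.
e^(−k_1 t) = e^(−0.176×1.042) = 0.8325; e^(−k_a t) = e^(−0.900×1.042) = 0.3916.
D = 9.092 × (0.8325 − 0.3916) + 3.73 × 0.3916 = 4.008 + 1.461 = 5.469 mg/L.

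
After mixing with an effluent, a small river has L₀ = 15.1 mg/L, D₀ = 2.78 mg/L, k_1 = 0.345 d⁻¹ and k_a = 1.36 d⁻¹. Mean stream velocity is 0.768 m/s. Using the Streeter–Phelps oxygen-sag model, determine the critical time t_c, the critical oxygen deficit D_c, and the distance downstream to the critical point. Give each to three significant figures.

With k_a/k_1 = 3.942 and 1 − D₀(k_a−k_1)/(k_1 L₀) = 0.4584,
t_c = ln(3.942 × 0.4584) / (1.36 − 0.345) = ln(1.807) / 1.015 = 0.5916/1.015 = 0.5828 d.
D_c = (k_1/k_a) L₀ e^(−k_1 t_c) = (0.345/1.36) × 15.1 × e^(−0.345×0.5828) = 0.2537 × 15.1 × 0.8178 = 3.133 mg/L.
x_c = v t_c = 0.768 m/s × 0.5828 d × 86400 s/d = 38670 m ≈ 38.7 km.

t_c ≈ 0.583 d; D_c ≈ 3.13 mg/L; x_c ≈ 38.7 km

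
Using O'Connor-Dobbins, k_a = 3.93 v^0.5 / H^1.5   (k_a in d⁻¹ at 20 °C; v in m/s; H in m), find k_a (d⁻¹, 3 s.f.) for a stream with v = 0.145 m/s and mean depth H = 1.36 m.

k_a = 3.93 × 0.145^0.5 / 1.36^1.5 = 3.93 × 0.3808 / 1.586 = 0.9436 d⁻¹.

k_a ≈ 0.944 d⁻¹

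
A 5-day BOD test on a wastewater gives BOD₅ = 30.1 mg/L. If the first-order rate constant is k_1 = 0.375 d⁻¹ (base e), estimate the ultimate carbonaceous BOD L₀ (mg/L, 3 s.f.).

L₀ ≈ 35.6 mg/L

BOD₅ = L₀(1 − e^(−5k_1)) ⇒ L₀ = BOD₅ / (1 − e^(−5×0.375))
= 30.1 / (1 − 0.1534) = 30.1 / 0.8466 = 35.55 mg/L.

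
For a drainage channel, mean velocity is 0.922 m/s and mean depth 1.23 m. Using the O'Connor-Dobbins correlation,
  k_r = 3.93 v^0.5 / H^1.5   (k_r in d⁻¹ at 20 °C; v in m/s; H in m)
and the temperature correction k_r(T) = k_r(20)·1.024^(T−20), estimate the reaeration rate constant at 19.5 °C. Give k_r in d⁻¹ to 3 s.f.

k_r ≈ 2.73 d⁻¹

k_r(20) = 3.93 × 0.922^0.5 / 1.23^1.5 = 3.93 × 0.9602 / 1.364 = 2.766 d⁻¹.
k_r(19.5) = 2.766 × 1.024^(19.5−20) = 2.766 × 0.9882 = 2.734 d⁻¹.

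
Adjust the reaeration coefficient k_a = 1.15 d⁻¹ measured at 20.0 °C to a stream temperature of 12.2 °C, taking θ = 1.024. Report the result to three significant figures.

k_a ≈ 0.956 d⁻¹

k_a(T₂) = k_a(T₁) · θ^(T₂−T₁) = 1.15 × 1.024^(12.2−20.0)
= 1.15 × 1.024^-7.80 = 1.15 × 0.8311 = 0.9558 d⁻¹.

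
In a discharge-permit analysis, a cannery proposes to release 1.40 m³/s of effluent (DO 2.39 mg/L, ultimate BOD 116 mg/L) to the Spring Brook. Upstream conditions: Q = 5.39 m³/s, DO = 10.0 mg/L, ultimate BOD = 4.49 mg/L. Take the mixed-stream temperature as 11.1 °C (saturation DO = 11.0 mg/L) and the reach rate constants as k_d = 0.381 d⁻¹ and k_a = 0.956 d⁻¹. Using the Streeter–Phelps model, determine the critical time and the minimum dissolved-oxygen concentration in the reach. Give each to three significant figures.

Mixed DO = (5.39×10.0 + 1.40×2.39)/(5.39+1.40) = 57.25/6.790 = 8.431 mg/L.
Mixed L₀ = (5.39×4.49 + 1.40×116)/(6.790) = 186.6/6.790 = 27.48 mg/L.
Initial deficit D₀ = C_s − DO₀ = 11.0 − 8.431 = 2.569 mg/L.
t_c = (1/0.5750) ln[(0.956/0.381)(1 − 2.569×0.5750/(0.381×27.48))] = 1.739 × ln(2.155) = 1.335 d.
D_c = (0.381/0.956) × 27.48 × e^(−0.381×1.335) = 0.3985 × 27.48 × 0.6012 = 6.585 mg/L.
Minimum DO = 11.0 − 6.585 = 4.415 mg/L.

t_c ≈ 1.34 d; minimum DO ≈ 4.42 mg/L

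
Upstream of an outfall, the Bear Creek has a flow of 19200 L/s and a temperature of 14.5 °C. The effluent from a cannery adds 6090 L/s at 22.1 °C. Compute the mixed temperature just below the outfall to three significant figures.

Flow-weighted mixing: C = (Q_r C_r + Q_w C_w)/(Q_r + Q_w)
= (19200×14.5 + 6090×22.1)/(19200 + 6090) = 413000/25290 = 16.33 °C.

16.3 °C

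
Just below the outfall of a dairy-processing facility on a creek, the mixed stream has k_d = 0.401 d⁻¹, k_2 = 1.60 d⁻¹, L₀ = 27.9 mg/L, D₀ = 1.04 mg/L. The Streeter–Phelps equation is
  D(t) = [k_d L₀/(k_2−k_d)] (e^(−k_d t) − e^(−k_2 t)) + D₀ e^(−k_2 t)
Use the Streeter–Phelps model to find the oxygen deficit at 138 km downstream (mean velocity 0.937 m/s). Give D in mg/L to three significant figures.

D ≈ 4.17 mg/L

Travel time t = x/v = 138 km / (0.937 m/s) = 138000 m / 0.937 m/s = 147300 s = 1.705 d.
k_d L₀/(k_2−k_d) = 0.401×27.9/(1.60−0.401) = 11.19/1.199 = 9.331 mg/L.
e^(−k_d t) = e^(−0.401×1.705) = 0.5048; e^(−k_2 t) = e^(−1.60×1.705) = 0.06539.
D = 9.331 × (0.5048 − 0.06539) + 1.04 × 0.06539 = 4.100 + 0.06801 = 4.168 mg/L.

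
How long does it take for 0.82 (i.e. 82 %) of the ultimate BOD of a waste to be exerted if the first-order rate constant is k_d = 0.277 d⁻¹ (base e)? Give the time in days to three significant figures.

t ≈ 6.19 d

y/L₀ = 1 − e^(−k_d t) = 0.82 ⇒ e^(−k_d t) = 0.180
t = −ln(0.180) / 0.277 = 1.715 / 0.277 = 6.191 d.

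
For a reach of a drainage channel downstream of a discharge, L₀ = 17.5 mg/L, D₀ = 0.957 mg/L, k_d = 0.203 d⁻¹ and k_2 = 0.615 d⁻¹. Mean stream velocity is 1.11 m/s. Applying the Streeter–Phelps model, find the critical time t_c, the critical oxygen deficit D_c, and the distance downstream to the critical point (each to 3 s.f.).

t_c ≈ 2.40 d; D_c ≈ 3.55 mg/L; x_c ≈ 231 km

With k_2/k_d = 3.030 and 1 − D₀(k_2−k_d)/(k_d L₀) = 0.8890,
t_c = ln(3.030 × 0.8890) / (0.615 − 0.203) = ln(2.693) / 0.4120 = 0.9908/0.4120 = 2.405 d.
L(t_c) = L₀ e^(−k_d t_c) = 17.5 × 0.6137 = 10.74 mg/L, and at the critical point k_2 D_c = k_d L, so D_c = (0.203/0.615) × 10.74 = 3.545 mg/L.
x_c = v t_c = 1.11 m/s × 2.405 d × 86400 s/d = 230600 m ≈ 231 km.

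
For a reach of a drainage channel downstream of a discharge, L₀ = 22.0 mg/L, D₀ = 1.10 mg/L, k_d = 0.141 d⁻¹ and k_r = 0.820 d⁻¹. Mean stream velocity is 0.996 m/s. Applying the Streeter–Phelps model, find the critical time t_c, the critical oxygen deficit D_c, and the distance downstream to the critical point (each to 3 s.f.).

t_c ≈ 2.19 d; D_c ≈ 2.78 mg/L; x_c ≈ 188 km

At the critical point dD/dt = 0, so k_d L₀ e^(−k_d t) = k_r D. Substituting D(t) from the Streeter–Phelps equation and solving for t gives
t_c = ln[(k_r/k_d)(1 − D₀(k_r−k_d)/(k_d L₀))] / (k_r−k_d).
Here k_r−k_d = 0.6790 d⁻¹ and 1 − D₀(k_r−k_d)/(k_d L₀) = 1 − 1.10×0.6790/(0.141×22.0) = 0.7592, so
t_c = ln(5.816 × 0.7592) / 0.6790 = 1.485 / 0.6790 = 2.187 d.
L(t_c) = L₀ e^(−k_d t_c) = 22.0 × 0.7346 = 16.16 mg/L, and at the critical point k_r D_c = k_d L, so D_c = (0.141/0.820) × 16.16 = 2.779 mg/L.
x_c = v t_c = 0.996 m/s × 2.187 d × 86400 s/d = 188200 m ≈ 188 km.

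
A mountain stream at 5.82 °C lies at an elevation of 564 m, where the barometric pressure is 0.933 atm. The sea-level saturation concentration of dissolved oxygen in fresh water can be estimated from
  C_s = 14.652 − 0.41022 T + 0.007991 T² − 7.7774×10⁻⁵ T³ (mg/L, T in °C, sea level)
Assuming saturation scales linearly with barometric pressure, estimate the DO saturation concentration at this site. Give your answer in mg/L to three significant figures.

C_s ≈ 11.7 mg/L

At sea level: C_s = 14.652 − 0.41022×5.82 + 0.007991×5.82² − 7.7774×10⁻⁵×5.82³ = 12.52 mg/L.
Pressure correction: C_s' = 12.52 × 0.933 = 11.68 mg/L.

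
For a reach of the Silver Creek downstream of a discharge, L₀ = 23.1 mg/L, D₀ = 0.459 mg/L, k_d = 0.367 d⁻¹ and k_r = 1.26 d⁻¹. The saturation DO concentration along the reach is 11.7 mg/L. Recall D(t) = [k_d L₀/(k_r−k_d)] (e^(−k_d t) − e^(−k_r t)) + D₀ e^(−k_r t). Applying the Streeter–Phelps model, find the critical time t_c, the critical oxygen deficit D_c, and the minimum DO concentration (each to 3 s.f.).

t_c ≈ 1.33 d; D_c ≈ 4.14 mg/L; min DO ≈ 7.56 mg/L

t_c = [1/(k_r−k_d)] ln[(k_r/k_d)(1 − D₀(k_r−k_d)/(k_d L₀))]
= [1/(1.26−0.367)] ln[(1.26/0.367)(1 − 0.459×0.8930/(0.367×23.1))]
= (1/0.8930) ln[3.433 × 0.9517] = 1.120 × ln(3.267) = 1.120 × 1.184 = 1.326 d.
D_c = (k_d/k_r) L₀ e^(−k_d t_c) = (0.367/1.26) × 23.1 × e^(−0.367×1.326) = 0.2913 × 23.1 × 0.6147 = 4.136 mg/L.
Minimum DO = C_s − D_c = 11.7 − 4.136 = 7.564 mg/L.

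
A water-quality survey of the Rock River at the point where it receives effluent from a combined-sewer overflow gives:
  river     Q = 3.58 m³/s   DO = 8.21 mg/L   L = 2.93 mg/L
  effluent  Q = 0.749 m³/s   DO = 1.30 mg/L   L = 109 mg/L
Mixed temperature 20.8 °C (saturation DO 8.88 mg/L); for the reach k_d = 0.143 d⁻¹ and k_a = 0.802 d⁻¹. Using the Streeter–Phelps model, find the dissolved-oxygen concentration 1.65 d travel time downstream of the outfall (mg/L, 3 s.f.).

DO ≈ 5.97 mg/L

Mixed DO = (3.58×8.21 + 0.749×1.30)/(3.58+0.749) = 30.37/4.329 = 7.014 mg/L.
Mixed L₀ = (3.58×2.93 + 0.749×109)/(4.329) = 92.13/4.329 = 21.28 mg/L.
Initial deficit D₀ = C_s − DO₀ = 8.88 − 7.014 = 1.866 mg/L.
D(1.65) = [0.143×21.28/(0.802−0.143)](e^(−0.143×1.65) − e^(−0.802×1.65)) + 1.866 e^(−0.802×1.65)
= 4.618 × (0.7898 − 0.2663) + 1.866 × 0.2663 = 2.915 mg/L.
DO = 8.88 − 2.915 = 5.965 mg/L.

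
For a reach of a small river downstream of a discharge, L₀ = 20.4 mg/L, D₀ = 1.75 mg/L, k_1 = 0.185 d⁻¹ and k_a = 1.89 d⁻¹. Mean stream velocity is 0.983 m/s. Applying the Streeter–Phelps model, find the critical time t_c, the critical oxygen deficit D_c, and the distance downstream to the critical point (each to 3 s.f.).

At the critical point dD/dt = 0, so k_1 L₀ e^(−k_1 t) = k_a D. Substituting D(t) from the Streeter–Phelps equation and solving for t gives
t_c = ln[(k_a/k_1)(1 − D₀(k_a−k_1)/(k_1 L₀))] / (k_a−k_1).
Here k_a−k_1 = 1.705 d⁻¹ and 1 − D₀(k_a−k_1)/(k_1 L₀) = 1 − 1.75×1.705/(0.185×20.4) = 0.2094, so
t_c = ln(10.22 × 0.2094) / 1.705 = 0.7604 / 1.705 = 0.4460 d.
L(t_c) = L₀ e^(−k_1 t_c) = 20.4 × 0.9208 = 18.78 mg/L, and at the critical point k_a D_c = k_1 L, so D_c = (0.185/1.89) × 18.78 = 1.839 mg/L.
x_c = v t_c = 0.983 m/s × 0.4460 d × 86400 s/d = 37880 m ≈ 37.9 km.

t_c ≈ 0.446 d; D_c ≈ 1.84 mg/L; x_c ≈ 37.9 km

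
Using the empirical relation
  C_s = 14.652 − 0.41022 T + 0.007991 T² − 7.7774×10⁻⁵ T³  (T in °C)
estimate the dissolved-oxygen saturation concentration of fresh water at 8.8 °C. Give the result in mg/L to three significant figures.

C_s = 14.652 − 0.41022×8.8 + 0.007991×8.8² − 7.7774×10⁻⁵×8.8³ = 11.61 mg/L.

C_s ≈ 11.6 mg/L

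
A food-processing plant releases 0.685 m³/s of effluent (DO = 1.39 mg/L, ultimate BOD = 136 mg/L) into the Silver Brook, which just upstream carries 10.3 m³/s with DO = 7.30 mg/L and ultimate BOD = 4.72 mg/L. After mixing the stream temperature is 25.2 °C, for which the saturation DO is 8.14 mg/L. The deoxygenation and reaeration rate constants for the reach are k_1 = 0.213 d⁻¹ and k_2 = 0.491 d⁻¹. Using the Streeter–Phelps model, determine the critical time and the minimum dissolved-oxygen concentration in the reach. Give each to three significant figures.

t_c ≈ 2.54 d; minimum DO ≈ 4.88 mg/L

Mixed DO = (10.3×7.30 + 0.685×1.39)/(10.3+0.685) = 76.14/10.99 = 6.931 mg/L.
Mixed L₀ = (10.3×4.72 + 0.685×136)/(10.99) = 141.8/10.99 = 12.91 mg/L.
Initial deficit D₀ = C_s − DO₀ = 8.14 − 6.931 = 1.209 mg/L.
t_c = (1/0.2780) ln[(0.491/0.213)(1 − 1.209×0.2780/(0.213×12.91))] = 3.597 × ln(2.023) = 2.535 d.
D_c = (0.213/0.491) × 12.91 × e^(−0.213×2.535) = 0.4338 × 12.91 × 0.5827 = 3.263 mg/L.
Minimum DO = 8.14 − 3.263 = 4.877 mg/L.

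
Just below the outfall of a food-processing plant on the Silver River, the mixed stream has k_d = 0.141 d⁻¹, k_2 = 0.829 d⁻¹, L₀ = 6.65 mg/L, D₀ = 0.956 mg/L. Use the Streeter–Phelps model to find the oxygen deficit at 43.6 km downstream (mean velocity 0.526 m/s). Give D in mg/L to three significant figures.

D ≈ 1.01 mg/L

Travel time t = x/v = 43.6 km / (0.526 m/s) = 43600 m / 0.526 m/s = 82890 s = 0.9594 d.
k_d L₀/(k_2−k_d) = 0.141×6.65/(0.829−0.141) = 0.9376/0.6880 = 1.363 mg/L.
e^(−k_d t) = e^(−0.141×0.9594) = 0.8735; e^(−k_2 t) = e^(−0.829×0.9594) = 0.4514.
D = 1.363 × (0.8735 − 0.4514) + 0.956 × 0.4514 = 0.5752 + 0.4316 = 1.007 mg/L.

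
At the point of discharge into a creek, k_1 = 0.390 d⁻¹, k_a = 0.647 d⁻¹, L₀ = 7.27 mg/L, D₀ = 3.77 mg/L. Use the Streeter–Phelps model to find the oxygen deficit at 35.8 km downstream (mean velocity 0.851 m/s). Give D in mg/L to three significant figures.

D ≈ 3.82 mg/L

Travel time t = x/v = 35.8 km / (0.851 m/s) = 35800 m / 0.851 m/s = 42070 s = 0.4869 d.
k_1 L₀/(k_a−k_1) = 0.390×7.27/(0.647−0.390) = 2.835/0.2570 = 11.03 mg/L.
e^(−k_1 t) = e^(−0.390×0.4869) = 0.8270; e^(−k_a t) = e^(−0.647×0.4869) = 0.7298.
D = 11.03 × (0.8270 − 0.7298) + 3.77 × 0.7298 = 1.073 + 2.751 = 3.824 mg/L.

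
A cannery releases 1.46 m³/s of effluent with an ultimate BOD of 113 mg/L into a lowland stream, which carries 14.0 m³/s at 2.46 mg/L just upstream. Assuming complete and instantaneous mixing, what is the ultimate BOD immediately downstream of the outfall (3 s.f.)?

12.9 mg/L

Flow-weighted mixing: C = (Q_r C_r + Q_w C_w)/(Q_r + Q_w)
= (14.0×2.46 + 1.46×113)/(14.0 + 1.46) = 199.4/15.46 = 12.90 mg/L.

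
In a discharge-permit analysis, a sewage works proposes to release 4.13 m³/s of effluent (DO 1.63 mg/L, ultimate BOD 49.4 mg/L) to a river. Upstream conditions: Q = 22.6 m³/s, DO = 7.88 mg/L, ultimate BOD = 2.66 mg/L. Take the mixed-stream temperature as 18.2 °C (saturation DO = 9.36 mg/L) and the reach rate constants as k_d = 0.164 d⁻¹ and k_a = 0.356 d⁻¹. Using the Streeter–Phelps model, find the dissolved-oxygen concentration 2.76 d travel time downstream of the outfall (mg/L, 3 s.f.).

DO ≈ 6.24 mg/L

Mixed DO = (22.6×7.88 + 4.13×1.63)/(22.6+4.13) = 184.8/26.73 = 6.914 mg/L.
Mixed L₀ = (22.6×2.66 + 4.13×49.4)/(26.73) = 264.1/26.73 = 9.882 mg/L.
Initial deficit D₀ = C_s − DO₀ = 9.36 − 6.914 = 2.446 mg/L.
D(2.76) = [0.164×9.882/(0.356−0.164)](e^(−0.164×2.76) − e^(−0.356×2.76)) + 2.446 e^(−0.356×2.76)
= 8.441 × (0.6359 − 0.3744) + 2.446 × 0.3744 = 3.124 mg/L.
DO = 9.36 − 3.124 = 6.236 mg/L.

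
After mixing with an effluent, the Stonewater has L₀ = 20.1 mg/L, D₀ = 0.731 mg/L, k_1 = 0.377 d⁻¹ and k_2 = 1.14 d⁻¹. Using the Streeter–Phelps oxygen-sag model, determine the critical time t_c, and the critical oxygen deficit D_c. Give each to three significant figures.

t_c ≈ 1.35 d; D_c ≈ 4.00 mg/L

With k_2/k_1 = 3.024 and 1 − D₀(k_2−k_1)/(k_1 L₀) = 0.9264,
t_c = ln(3.024 × 0.9264) / (1.14 − 0.377) = ln(2.801) / 0.7630 = 1.030/0.7630 = 1.350 d.
D_c = (k_1/k_2) L₀ e^(−k_1 t_c) = (0.377/1.14) × 20.1 × e^(−0.377×1.350) = 0.3307 × 20.1 × 0.6011 = 3.996 mg/L.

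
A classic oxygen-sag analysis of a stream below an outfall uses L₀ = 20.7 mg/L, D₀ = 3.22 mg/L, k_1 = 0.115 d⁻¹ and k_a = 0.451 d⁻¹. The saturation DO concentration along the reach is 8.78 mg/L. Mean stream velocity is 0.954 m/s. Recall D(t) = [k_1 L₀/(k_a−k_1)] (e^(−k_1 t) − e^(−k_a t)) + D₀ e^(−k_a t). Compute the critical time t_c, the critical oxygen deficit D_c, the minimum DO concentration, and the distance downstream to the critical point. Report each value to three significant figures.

With k_a/k_1 = 3.922 and 1 − D₀(k_a−k_1)/(k_1 L₀) = 0.5455,
t_c = ln(3.922 × 0.5455) / (0.451 − 0.115) = ln(2.139) / 0.3360 = 0.7605/0.3360 = 2.263 d.
D_c = (k_1/k_a) L₀ e^(−k_1 t_c) = (0.115/0.451) × 20.7 × e^(−0.115×2.263) = 0.2550 × 20.7 × 0.7708 = 4.069 mg/L.
Minimum DO = C_s − D_c = 8.78 − 4.069 = 4.711 mg/L.
x_c = v t_c = 0.954 m/s × 2.263 d × 86400 s/d = 186600 m ≈ 187 km.

t_c ≈ 2.26 d; D_c ≈ 4.07 mg/L; min DO ≈ 4.71 mg/L; x_c ≈ 187 km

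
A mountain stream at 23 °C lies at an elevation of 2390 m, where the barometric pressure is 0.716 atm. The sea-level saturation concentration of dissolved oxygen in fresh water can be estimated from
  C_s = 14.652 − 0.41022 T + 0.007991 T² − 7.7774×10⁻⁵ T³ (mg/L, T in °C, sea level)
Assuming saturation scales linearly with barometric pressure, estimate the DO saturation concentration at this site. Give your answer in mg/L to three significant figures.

C_s ≈ 6.08 mg/L

At sea level: C_s = 14.652 − 0.41022×23 + 0.007991×23² − 7.7774×10⁻⁵×23³ = 8.498 mg/L.
Pressure correction: C_s' = 8.498 × 0.716 = 6.084 mg/L.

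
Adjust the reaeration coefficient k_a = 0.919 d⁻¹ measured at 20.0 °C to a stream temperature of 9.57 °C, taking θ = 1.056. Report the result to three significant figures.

k_a(T₂) = k_a(T₁) · θ^(T₂−T₁) = 0.919 × 1.056^(9.57−20.0)
= 0.919 × 1.056^-10.4 = 0.919 × 0.5665 = 0.5206 d⁻¹.

k_a ≈ 0.521 d⁻¹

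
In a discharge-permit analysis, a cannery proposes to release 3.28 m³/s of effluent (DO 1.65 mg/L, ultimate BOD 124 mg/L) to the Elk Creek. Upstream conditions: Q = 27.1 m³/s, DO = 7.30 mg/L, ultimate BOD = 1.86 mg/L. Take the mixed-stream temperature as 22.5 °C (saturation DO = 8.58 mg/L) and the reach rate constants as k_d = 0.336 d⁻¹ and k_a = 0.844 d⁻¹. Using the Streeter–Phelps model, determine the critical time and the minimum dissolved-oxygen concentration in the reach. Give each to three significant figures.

t_c ≈ 1.40 d; minimum DO ≈ 4.84 mg/L

Mixed DO = (27.1×7.30 + 3.28×1.65)/(27.1+3.28) = 203.2/30.38 = 6.690 mg/L.
Mixed L₀ = (27.1×1.86 + 3.28×124)/(30.38) = 457.1/30.38 = 15.05 mg/L.
Initial deficit D₀ = C_s − DO₀ = 8.58 − 6.690 = 1.890 mg/L.
t_c = (1/0.5080) ln[(0.844/0.336)(1 − 1.890×0.5080/(0.336×15.05))] = 1.969 × ln(2.035) = 1.398 d.
D_c = (0.336/0.844) × 15.05 × e^(−0.336×1.398) = 0.3981 × 15.05 × 0.6251 = 3.744 mg/L.
Minimum DO = 8.58 − 3.744 = 4.836 mg/L.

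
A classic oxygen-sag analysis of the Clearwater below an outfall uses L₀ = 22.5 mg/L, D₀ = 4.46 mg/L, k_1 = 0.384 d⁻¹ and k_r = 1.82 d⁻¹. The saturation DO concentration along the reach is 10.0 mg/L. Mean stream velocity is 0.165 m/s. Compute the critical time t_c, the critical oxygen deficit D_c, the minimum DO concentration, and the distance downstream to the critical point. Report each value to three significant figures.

With k_r/k_1 = 4.740 and 1 − D₀(k_r−k_1)/(k_1 L₀) = 0.2587,
t_c = ln(4.740 × 0.2587) / (1.82 − 0.384) = ln(1.226) / 1.436 = 0.2040/1.436 = 0.1421 d.
L(t_c) = L₀ e^(−k_1 t_c) = 22.5 × 0.9469 = 21.31 mg/L, and at the critical point k_r D_c = k_1 L, so D_c = (0.384/1.82) × 21.31 = 4.495 mg/L.
Minimum DO = C_s − D_c = 10.0 − 4.495 = 5.505 mg/L.
x_c = v t_c = 0.165 m/s × 0.1421 d × 86400 s/d = 2025 m ≈ 2.03 km.

t_c ≈ 0.142 d; D_c ≈ 4.50 mg/L; min DO ≈ 5.50 mg/L; x_c ≈ 2.03 km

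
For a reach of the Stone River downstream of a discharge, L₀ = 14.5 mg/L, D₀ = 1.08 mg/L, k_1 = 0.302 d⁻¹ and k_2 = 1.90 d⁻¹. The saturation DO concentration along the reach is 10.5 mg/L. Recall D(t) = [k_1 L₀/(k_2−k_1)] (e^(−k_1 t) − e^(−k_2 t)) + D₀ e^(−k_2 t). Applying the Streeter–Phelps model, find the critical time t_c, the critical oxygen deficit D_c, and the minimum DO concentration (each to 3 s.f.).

t_c = [1/(k_2−k_1)] ln[(k_2/k_1)(1 − D₀(k_2−k_1)/(k_1 L₀))]
= [1/(1.90−0.302)] ln[(1.90/0.302)(1 − 1.08×1.598/(0.302×14.5))]
= (1/1.598) ln[6.291 × 0.6059] = 0.6258 × ln(3.812) = 0.6258 × 1.338 = 0.8374 d.
D_c = (k_1/k_2) L₀ e^(−k_1 t_c) = (0.302/1.90) × 14.5 × e^(−0.302×0.8374) = 0.1589 × 14.5 × 0.7766 = 1.790 mg/L.
Minimum DO = C_s − D_c = 10.5 − 1.790 = 8.710 mg/L.

t_c ≈ 0.837 d; D_c ≈ 1.79 mg/L; min DO ≈ 8.71 mg/L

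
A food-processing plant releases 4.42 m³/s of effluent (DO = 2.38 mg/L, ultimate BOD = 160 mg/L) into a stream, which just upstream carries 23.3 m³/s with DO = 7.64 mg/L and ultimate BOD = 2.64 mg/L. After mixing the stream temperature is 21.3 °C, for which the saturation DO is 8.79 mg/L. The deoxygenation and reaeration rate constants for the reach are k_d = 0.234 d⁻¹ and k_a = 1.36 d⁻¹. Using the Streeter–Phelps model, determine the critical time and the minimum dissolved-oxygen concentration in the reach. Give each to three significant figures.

t_c ≈ 1.19 d; minimum DO ≈ 5.18 mg/L

Mixed DO = (23.3×7.64 + 4.42×2.38)/(23.3+4.42) = 188.5/27.72 = 6.801 mg/L.
Mixed L₀ = (23.3×2.64 + 4.42×160)/(27.72) = 768.7/27.72 = 27.73 mg/L.
Initial deficit D₀ = C_s − DO₀ = 8.79 − 6.801 = 1.989 mg/L.
t_c = (1/1.126) ln[(1.36/0.234)(1 − 1.989×1.126/(0.234×27.73))] = 0.8881 × ln(3.806) = 1.187 d.
D_c = (0.234/1.36) × 27.73 × e^(−0.234×1.187) = 0.1721 × 27.73 × 0.7575 = 3.614 mg/L.
Minimum DO = 8.79 − 3.614 = 5.176 mg/L.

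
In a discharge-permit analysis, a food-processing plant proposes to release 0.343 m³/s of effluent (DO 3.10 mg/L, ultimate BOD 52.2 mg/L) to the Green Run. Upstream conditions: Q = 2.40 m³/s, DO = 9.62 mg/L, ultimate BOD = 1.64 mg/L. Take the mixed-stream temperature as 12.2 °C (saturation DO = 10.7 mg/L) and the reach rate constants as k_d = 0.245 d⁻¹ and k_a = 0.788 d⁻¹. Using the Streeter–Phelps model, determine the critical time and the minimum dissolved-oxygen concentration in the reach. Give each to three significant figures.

Mixed DO = (2.40×9.62 + 0.343×3.10)/(2.40+0.343) = 24.15/2.743 = 8.805 mg/L.
Mixed L₀ = (2.40×1.64 + 0.343×52.2)/(2.743) = 21.84/2.743 = 7.962 mg/L.
Initial deficit D₀ = C_s − DO₀ = 10.7 − 8.805 = 1.895 mg/L.
t_c = (1/0.5430) ln[(0.788/0.245)(1 − 1.895×0.5430/(0.245×7.962))] = 1.842 × ln(1.520) = 0.7705 d.
D_c = (0.245/0.788) × 7.962 × e^(−0.245×0.7705) = 0.3109 × 7.962 × 0.8280 = 2.050 mg/L.
Minimum DO = 10.7 − 2.050 = 8.650 mg/L.

t_c ≈ 0.771 d; minimum DO ≈ 8.65 mg/L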